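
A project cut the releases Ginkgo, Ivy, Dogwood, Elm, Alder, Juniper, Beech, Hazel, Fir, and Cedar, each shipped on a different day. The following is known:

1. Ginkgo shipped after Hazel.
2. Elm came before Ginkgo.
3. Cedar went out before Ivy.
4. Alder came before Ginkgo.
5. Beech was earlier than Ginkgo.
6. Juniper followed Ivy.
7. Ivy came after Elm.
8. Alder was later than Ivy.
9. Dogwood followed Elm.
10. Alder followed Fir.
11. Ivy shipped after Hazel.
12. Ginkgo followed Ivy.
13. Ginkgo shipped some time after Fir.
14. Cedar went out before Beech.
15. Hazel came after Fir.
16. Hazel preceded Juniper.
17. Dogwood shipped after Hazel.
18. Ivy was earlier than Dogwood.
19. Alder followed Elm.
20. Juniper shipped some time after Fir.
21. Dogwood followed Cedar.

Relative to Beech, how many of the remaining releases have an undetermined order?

7

Forced before Beech: Cedar; forced after Beech: Ginkgo.
That leaves Alder, Dogwood, Elm, Fir, Hazel, Ivy, and Juniper with no forced order relative to Beech — 7.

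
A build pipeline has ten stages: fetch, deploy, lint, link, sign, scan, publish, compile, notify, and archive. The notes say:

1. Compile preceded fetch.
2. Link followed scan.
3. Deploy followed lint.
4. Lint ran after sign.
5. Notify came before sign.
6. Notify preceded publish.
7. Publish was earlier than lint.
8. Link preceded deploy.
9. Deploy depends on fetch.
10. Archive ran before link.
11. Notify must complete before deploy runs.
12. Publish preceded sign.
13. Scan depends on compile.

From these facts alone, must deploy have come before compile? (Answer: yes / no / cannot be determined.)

Tracing the constraints gives compile → fetch → deploy, so compile must come before deploy.
That means deploy cannot be before compile.

no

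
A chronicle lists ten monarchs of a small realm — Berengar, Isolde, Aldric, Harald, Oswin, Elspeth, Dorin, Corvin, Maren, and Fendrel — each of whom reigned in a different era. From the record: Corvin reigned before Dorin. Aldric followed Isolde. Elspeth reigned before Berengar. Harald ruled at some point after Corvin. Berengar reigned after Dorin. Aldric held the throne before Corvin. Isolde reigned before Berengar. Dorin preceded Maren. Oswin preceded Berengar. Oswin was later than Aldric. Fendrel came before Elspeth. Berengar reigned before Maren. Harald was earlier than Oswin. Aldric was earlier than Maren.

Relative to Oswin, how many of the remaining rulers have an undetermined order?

3

Forced before Oswin: Aldric, Corvin, Harald, and Isolde; forced after Oswin: Berengar and Maren.
That leaves Dorin, Elspeth, and Fendrel with no forced order relative to Oswin — 3.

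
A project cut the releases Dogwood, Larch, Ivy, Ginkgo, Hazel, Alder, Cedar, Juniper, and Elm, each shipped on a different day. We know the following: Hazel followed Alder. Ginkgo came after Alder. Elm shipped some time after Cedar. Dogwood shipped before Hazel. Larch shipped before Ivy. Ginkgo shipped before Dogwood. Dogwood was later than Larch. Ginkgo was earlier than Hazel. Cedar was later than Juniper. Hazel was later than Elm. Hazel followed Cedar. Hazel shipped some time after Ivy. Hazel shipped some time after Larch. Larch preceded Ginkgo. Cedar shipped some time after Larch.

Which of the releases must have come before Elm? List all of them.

Directly stated before Elm: Cedar.
Juniper reaches Elm via Juniper → Cedar → Elm.
Larch reaches Elm via Larch → Cedar → Elm.
No chain forces Ginkgo (or any of the others) ahead of Elm.

Cedar, Juniper, Larch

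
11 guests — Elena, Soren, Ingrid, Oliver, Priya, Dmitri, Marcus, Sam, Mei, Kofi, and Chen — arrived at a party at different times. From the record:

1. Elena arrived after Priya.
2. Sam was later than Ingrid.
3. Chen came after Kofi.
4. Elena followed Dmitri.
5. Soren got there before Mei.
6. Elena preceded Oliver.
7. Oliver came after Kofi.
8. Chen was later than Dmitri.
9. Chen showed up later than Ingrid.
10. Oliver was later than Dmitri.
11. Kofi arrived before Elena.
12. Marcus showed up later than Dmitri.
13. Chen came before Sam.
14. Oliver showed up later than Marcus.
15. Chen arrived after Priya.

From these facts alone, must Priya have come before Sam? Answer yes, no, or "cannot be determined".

Chain the constraints: Priya → Chen → Sam. Each link is directly stated, so Priya comes before Sam.

yes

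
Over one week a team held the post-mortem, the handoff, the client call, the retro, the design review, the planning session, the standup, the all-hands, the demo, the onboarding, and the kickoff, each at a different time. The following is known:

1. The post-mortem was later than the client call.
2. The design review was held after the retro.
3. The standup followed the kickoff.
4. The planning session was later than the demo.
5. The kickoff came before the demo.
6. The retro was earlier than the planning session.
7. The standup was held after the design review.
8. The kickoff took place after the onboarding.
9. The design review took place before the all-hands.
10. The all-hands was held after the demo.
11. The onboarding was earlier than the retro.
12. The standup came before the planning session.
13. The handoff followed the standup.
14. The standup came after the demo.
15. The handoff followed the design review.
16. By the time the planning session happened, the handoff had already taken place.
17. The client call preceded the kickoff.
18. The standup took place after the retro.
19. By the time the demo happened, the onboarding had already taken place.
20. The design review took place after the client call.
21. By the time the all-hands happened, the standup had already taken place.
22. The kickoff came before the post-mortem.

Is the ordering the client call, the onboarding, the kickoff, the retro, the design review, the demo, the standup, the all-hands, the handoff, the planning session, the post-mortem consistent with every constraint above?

Check each stated constraint against the proposed order — e.g. the kickoff is ahead of the post-mortem; the client call is ahead of the post-mortem. Every pair is in the required order; nothing is violated.

yes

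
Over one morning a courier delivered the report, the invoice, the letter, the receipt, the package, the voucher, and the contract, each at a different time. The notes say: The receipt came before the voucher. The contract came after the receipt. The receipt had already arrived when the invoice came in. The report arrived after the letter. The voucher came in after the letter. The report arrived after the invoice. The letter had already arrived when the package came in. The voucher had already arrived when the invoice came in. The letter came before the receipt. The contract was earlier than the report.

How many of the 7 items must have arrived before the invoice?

Directly stated before the invoice: the receipt and the voucher.
The letter reaches the invoice via the letter → the receipt → the invoice.
No chain forces the package (or any of the others) ahead of the invoice.
That's the letter, the receipt, and the voucher — 3 in all.

3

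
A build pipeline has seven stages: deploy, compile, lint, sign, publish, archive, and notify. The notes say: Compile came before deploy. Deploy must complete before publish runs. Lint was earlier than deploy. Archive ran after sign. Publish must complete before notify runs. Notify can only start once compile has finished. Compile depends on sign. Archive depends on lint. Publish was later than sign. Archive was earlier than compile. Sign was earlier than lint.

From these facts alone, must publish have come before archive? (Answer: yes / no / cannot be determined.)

Tracing the constraints gives archive → compile → deploy → publish, so archive must come before publish.
That means publish cannot be before archive.

no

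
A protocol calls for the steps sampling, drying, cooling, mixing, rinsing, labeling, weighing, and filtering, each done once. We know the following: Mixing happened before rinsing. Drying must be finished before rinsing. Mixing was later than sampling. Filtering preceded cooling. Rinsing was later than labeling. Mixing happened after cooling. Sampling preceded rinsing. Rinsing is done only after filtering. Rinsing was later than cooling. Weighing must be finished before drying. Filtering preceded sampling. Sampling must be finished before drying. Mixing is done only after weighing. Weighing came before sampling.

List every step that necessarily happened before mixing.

Directly stated before mixing: cooling, sampling, and weighing.
Filtering reaches mixing via filtering → sampling → mixing.
No chain forces labeling (or any of the others) ahead of mixing.

cooling, filtering, sampling, weighing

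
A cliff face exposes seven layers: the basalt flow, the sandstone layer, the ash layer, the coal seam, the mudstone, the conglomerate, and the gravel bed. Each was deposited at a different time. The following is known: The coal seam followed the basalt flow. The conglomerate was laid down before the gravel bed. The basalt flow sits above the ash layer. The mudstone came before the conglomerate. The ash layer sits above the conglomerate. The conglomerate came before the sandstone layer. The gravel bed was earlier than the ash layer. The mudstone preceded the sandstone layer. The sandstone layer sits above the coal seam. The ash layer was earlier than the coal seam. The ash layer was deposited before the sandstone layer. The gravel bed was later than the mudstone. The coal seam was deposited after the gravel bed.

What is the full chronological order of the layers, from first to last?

the mudstone, the conglomerate, the gravel bed, the ash layer, the basalt flow, the coal seam, the sandstone layer

The constraints fix every adjacent pair, so only one ordering works:
the mudstone → the conglomerate → the gravel bed → the ash layer → the basalt flow → the coal seam → the sandstone layer.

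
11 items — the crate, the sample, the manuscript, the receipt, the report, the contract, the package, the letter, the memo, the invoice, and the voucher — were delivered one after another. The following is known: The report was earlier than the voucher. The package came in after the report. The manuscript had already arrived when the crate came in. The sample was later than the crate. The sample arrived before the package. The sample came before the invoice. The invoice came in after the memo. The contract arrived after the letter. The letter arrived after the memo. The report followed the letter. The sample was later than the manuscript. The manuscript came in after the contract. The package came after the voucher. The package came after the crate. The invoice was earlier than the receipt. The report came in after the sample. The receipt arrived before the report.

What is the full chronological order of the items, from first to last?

the memo, the letter, the contract, the manuscript, the crate, the sample, the invoice, the receipt, the report, the voucher, the package

The constraints fix every adjacent pair, so only one ordering works:
the memo → the letter → the contract → the manuscript → the crate → the sample → the invoice → the receipt → the report → the voucher → the package.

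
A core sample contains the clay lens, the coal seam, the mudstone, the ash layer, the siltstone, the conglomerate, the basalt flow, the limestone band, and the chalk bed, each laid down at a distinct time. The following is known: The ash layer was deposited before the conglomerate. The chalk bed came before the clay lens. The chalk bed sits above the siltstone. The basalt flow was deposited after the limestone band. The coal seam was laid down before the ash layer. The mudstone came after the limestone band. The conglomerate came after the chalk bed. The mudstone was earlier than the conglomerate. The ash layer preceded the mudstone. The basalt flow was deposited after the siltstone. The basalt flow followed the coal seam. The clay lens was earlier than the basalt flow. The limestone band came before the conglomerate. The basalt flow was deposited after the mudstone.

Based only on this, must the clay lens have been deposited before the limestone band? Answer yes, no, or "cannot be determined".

cannot be determined

No chain of stated constraints runs from the clay lens to the limestone band, and none runs from the limestone band to the clay lens either.
So the relative order of the clay lens and the limestone band is not fixed by the given facts.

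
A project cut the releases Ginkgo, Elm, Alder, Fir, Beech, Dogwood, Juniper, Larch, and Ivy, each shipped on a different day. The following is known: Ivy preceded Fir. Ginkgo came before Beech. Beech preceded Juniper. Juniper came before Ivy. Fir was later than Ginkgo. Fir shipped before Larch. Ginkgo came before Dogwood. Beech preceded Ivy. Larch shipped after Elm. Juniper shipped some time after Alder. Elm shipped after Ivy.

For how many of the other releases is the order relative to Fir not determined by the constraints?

Forced before Fir: Alder, Beech, Ginkgo, Ivy, and Juniper; forced after Fir: Larch.
That leaves Dogwood and Elm with no forced order relative to Fir — 2.

2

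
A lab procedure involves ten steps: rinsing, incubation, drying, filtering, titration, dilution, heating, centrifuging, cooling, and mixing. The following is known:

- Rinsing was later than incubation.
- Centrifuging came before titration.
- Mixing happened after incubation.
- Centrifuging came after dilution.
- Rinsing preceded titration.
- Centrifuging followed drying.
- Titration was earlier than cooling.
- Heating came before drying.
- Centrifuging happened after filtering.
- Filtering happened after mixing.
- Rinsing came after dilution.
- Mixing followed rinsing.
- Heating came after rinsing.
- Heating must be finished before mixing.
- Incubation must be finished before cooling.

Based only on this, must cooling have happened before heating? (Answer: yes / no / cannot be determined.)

Tracing the constraints gives heating → drying → centrifuging → titration → cooling, so heating must come before cooling.
That means cooling cannot be before heating.

no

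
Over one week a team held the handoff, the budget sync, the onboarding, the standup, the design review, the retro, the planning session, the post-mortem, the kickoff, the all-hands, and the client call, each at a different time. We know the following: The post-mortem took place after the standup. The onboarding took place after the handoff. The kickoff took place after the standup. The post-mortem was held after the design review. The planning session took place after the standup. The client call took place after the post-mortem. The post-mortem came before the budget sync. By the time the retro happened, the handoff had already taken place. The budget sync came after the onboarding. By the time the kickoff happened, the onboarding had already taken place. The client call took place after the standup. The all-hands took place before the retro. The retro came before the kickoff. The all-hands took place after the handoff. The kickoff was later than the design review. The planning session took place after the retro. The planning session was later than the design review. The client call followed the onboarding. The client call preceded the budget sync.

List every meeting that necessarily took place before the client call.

Directly stated before the client call: the onboarding, the post-mortem, and the standup.
The design review reaches the client call via the design review → the post-mortem → the client call.
The handoff reaches the client call via the handoff → the onboarding → the client call.

the design review, the handoff, the onboarding, the post-mortem, the standup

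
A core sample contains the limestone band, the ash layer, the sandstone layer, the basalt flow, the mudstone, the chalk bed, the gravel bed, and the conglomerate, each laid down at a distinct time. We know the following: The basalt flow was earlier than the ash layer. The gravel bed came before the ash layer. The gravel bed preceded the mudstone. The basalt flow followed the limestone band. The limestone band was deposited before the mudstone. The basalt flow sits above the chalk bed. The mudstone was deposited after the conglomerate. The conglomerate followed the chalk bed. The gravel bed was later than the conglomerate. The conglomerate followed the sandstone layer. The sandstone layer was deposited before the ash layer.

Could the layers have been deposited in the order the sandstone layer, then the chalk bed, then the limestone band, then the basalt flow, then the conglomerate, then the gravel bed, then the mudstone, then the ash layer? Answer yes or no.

Check each stated constraint against the proposed order — e.g. the basalt flow is ahead of the ash layer; the sandstone layer is ahead of the ash layer. Every pair is in the required order; nothing is violated.

yes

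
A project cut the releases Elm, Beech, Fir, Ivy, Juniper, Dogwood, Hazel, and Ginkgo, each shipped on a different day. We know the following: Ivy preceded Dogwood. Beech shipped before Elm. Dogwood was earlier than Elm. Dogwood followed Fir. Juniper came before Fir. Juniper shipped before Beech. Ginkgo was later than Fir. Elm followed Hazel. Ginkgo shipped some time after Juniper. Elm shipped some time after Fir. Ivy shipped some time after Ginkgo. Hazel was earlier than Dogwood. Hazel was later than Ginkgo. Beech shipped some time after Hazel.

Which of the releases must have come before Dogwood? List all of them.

Fir, Ginkgo, Hazel, Ivy, Juniper

Directly stated before Dogwood: Fir, Hazel, and Ivy.
Ginkgo reaches Dogwood via Ginkgo → Hazel → Dogwood.
Juniper reaches Dogwood via Juniper → Fir → Dogwood.
No chain forces Elm (or any of the others) ahead of Dogwood.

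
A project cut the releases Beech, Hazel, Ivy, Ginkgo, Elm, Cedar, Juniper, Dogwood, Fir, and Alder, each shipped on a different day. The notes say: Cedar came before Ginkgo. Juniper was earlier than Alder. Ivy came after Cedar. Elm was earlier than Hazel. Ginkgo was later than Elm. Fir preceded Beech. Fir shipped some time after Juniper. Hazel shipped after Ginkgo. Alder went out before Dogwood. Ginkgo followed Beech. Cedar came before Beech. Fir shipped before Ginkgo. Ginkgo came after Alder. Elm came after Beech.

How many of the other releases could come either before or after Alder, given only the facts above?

Forced before Alder: Juniper; forced after Alder: Dogwood, Ginkgo, and Hazel.
That leaves Beech, Cedar, Elm, Fir, and Ivy with no forced order relative to Alder — 5.

5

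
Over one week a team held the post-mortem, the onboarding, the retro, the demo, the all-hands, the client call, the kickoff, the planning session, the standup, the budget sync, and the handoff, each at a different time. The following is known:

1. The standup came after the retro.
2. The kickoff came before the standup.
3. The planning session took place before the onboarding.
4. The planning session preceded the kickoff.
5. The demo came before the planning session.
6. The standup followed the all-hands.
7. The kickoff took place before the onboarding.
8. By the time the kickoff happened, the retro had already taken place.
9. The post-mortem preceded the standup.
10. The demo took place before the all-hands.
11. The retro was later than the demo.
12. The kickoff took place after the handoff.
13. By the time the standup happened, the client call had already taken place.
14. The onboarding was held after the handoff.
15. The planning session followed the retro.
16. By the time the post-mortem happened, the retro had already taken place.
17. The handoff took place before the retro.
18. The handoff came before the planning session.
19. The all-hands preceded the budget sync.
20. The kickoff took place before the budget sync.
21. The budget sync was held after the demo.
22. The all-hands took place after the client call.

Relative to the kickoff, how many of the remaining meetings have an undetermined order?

3

Forced before the kickoff: the demo, the handoff, the planning session, and the retro; forced after the kickoff: the budget sync, the onboarding, and the standup.
That leaves the all-hands, the client call, and the post-mortem with no forced order relative to the kickoff — 3.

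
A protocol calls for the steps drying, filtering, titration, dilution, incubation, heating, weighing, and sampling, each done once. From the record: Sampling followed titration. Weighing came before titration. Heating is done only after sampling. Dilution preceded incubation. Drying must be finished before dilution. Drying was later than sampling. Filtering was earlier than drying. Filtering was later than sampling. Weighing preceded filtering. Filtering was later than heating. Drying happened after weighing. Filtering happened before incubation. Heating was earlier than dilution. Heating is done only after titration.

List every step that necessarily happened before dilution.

Directly stated before dilution: drying and heating.
Filtering reaches dilution via filtering → drying → dilution.
Sampling reaches dilution via sampling → drying → dilution.
Titration reaches dilution via titration → heating → dilution.
Likewise weighing reaches dilution by chaining the stated constraints.
No chain forces incubation ahead of dilution.

drying, filtering, heating, sampling, titration, weighing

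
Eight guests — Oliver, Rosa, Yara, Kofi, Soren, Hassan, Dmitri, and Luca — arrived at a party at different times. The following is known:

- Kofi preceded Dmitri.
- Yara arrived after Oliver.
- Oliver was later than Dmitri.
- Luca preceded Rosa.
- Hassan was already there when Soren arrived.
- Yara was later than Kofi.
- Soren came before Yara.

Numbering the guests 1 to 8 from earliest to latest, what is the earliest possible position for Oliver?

Dmitri and Kofi must both come before Oliver — 2 forced predecessors.
Nothing else is forced ahead of Oliver, so their earliest slot is position 2 + 1 = 3.

3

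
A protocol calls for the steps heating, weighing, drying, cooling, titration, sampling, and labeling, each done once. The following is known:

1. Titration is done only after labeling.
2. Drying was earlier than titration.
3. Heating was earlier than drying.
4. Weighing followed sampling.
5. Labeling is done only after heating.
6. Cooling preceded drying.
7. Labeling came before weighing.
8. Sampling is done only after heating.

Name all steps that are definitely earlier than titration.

cooling, drying, heating, labeling

Directly stated before titration: drying and labeling.
Cooling reaches titration via cooling → drying → titration.
Heating reaches titration via heating → drying → titration.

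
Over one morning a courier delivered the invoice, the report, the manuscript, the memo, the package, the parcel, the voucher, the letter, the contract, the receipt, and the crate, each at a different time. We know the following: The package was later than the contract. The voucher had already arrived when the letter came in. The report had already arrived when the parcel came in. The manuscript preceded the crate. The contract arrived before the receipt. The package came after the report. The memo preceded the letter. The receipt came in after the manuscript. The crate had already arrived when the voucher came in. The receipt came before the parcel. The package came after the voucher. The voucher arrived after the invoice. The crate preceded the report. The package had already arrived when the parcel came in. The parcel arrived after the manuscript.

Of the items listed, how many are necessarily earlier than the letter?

5

Directly stated before the letter: the memo and the voucher.
The crate reaches the letter via the crate → the voucher → the letter.
The invoice reaches the letter via the invoice → the voucher → the letter.
The manuscript reaches the letter via the manuscript → the crate → the voucher → the letter.
No chain forces the parcel (or any of the others) ahead of the letter.
That's the crate, the invoice, the manuscript, the memo, and the voucher — 5 in all.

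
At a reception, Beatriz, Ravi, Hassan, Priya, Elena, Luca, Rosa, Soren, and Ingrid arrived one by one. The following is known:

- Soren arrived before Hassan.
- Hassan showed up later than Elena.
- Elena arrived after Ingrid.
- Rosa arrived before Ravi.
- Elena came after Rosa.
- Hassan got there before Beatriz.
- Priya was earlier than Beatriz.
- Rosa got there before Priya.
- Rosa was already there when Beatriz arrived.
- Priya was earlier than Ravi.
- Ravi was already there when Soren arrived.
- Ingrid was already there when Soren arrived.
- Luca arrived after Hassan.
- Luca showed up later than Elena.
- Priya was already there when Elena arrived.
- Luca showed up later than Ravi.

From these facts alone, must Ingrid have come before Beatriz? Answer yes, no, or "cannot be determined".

Chain the constraints: Ingrid → Soren → Hassan → Beatriz. Each link is directly stated, so Ingrid comes before Beatriz.

yes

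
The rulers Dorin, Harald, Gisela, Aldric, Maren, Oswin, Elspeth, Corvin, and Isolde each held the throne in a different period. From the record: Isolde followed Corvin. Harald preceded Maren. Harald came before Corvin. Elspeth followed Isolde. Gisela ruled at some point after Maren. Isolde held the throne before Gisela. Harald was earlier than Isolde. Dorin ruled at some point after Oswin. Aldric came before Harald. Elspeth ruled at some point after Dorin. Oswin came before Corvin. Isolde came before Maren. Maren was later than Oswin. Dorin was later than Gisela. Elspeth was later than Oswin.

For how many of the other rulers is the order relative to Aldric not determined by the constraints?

1

Forced after Aldric: Corvin, Dorin, Elspeth, Gisela, Harald, Isolde, and Maren.
That leaves Oswin with no forced order relative to Aldric — 1.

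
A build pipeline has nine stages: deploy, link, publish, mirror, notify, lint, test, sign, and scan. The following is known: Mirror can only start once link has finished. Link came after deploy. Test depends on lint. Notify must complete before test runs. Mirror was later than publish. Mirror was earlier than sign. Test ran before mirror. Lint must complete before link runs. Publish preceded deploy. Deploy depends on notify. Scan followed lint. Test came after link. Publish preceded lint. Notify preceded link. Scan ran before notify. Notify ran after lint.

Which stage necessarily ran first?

Publish has a chain of constraints placing it before every other stage, so publish must be first.

publish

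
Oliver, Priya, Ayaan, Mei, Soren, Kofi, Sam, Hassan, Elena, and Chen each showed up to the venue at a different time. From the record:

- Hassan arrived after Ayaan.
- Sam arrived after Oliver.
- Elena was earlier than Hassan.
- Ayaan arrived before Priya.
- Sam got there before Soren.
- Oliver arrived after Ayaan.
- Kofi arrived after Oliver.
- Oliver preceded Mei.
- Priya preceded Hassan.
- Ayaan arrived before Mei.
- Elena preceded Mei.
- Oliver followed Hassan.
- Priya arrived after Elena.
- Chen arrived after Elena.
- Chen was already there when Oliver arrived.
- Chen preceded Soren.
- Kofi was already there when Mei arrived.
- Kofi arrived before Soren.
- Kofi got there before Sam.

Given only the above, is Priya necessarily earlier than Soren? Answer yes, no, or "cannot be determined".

Chain the constraints: Priya → Hassan → Oliver → Sam → Soren. Each link is directly stated, so Priya comes before Soren.

yes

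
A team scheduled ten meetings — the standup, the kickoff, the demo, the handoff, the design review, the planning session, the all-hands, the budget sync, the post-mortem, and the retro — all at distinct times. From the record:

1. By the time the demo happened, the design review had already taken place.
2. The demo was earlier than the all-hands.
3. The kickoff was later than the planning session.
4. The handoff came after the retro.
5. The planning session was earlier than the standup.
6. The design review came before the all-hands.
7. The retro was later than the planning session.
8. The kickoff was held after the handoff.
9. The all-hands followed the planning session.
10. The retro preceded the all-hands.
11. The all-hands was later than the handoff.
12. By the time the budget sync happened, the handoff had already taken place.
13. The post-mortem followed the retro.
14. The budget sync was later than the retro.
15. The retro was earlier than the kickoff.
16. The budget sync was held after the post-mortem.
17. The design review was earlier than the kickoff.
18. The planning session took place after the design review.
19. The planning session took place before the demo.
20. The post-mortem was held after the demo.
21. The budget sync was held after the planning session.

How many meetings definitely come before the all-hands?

5

Directly stated before the all-hands: the demo, the design review, the handoff, the planning session, and the retro.
That's the demo, the design review, the handoff, the planning session, and the retro — 5 in all.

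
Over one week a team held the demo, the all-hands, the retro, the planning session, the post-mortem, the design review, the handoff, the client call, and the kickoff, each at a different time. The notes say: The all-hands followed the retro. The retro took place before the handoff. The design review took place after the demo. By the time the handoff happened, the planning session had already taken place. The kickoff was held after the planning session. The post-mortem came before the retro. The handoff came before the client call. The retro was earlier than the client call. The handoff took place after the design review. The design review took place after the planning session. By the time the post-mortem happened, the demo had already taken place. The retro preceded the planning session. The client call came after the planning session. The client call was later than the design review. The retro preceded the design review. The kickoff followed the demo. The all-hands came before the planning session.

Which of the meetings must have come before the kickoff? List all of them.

the all-hands, the demo, the planning session, the post-mortem, the retro

Directly stated before the kickoff: the demo and the planning session.
The all-hands reaches the kickoff via the all-hands → the planning session → the kickoff.
The post-mortem reaches the kickoff via the post-mortem → the retro → the planning session → the kickoff.
The retro reaches the kickoff via the retro → the planning session → the kickoff.
No chain forces the design review (or any of the others) ahead of the kickoff.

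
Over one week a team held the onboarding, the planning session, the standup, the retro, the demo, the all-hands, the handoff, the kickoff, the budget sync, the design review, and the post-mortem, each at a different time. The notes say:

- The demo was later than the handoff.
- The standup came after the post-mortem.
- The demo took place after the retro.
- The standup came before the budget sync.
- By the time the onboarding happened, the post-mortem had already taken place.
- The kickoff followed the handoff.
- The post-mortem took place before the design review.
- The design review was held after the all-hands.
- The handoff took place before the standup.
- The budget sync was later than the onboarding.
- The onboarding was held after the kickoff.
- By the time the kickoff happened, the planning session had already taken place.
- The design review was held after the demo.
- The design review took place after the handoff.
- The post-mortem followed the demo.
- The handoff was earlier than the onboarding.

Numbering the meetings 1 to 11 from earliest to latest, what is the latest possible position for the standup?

10

The standup must come before the budget sync — 1 meeting forced after it.
Everything else can be placed before the standup in some valid order, so the standup can sit as late as position 11 − 1 = 10.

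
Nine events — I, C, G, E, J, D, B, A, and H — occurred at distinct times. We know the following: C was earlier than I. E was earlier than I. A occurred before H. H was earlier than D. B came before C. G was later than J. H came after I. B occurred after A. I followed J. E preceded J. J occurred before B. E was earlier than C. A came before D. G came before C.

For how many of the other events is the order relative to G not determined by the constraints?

2

Forced before G: E and J; forced after G: C, D, H, and I.
That leaves A and B with no forced order relative to G — 2.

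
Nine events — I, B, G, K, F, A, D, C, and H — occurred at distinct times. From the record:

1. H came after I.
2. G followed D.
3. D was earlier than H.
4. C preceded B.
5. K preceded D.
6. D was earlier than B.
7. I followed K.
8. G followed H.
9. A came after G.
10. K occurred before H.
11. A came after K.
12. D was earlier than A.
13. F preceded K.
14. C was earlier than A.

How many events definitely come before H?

4

Directly stated before H: D, I, and K.
F reaches H via F → K → H.
That's D, F, I, and K — 4 in all.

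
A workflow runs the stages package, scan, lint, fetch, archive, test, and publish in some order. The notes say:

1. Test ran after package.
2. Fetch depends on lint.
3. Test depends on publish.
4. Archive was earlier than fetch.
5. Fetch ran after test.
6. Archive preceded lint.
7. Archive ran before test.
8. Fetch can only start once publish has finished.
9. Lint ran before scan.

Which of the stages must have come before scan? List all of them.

archive, lint

Directly stated before scan: lint.
Archive reaches scan via archive → lint → scan.
No chain forces test (or any of the others) ahead of scan.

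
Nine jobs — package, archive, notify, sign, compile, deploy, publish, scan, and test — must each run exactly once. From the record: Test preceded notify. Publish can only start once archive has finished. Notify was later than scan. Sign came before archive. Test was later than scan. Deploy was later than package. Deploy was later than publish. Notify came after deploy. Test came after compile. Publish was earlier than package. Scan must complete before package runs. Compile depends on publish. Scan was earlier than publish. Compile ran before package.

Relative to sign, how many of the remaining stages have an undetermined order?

Forced after sign: archive, compile, deploy, notify, package, publish, and test.
That leaves scan with no forced order relative to sign — 1.

1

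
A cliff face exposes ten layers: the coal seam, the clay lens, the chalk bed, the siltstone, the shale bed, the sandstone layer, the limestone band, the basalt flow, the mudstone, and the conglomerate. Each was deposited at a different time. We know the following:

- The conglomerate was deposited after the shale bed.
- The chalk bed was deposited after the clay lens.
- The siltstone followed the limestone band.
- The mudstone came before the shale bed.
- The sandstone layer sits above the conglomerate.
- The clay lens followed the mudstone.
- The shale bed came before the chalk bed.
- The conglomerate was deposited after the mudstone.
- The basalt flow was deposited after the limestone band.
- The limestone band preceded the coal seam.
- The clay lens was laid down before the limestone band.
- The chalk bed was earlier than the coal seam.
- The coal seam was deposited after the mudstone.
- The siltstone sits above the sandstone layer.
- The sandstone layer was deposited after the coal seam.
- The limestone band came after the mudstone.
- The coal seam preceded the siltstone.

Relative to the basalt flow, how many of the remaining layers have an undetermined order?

6

Forced before the basalt flow: the clay lens, the limestone band, and the mudstone.
That leaves the chalk bed, the coal seam, the conglomerate, the sandstone layer, the shale bed, and the siltstone with no forced order relative to the basalt flow — 6.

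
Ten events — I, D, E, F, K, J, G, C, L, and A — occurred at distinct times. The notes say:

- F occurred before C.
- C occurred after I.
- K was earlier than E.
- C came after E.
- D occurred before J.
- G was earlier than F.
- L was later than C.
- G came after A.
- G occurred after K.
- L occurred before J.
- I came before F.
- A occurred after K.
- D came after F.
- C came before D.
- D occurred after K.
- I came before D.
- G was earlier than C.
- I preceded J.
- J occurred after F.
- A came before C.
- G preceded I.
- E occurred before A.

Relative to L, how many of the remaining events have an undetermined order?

Forced before L: A, C, E, F, G, I, and K; forced after L: J.
That leaves D with no forced order relative to L — 1.

1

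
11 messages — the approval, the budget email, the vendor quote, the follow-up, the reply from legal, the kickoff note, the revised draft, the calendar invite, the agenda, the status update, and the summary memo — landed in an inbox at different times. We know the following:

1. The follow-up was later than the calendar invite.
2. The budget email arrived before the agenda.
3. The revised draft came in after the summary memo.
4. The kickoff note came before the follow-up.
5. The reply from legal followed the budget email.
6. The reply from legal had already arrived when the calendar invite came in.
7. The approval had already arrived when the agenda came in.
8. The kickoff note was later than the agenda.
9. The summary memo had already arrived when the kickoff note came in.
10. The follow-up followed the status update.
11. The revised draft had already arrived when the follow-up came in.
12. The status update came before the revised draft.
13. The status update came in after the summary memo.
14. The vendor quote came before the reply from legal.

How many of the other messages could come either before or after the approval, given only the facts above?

Forced after the approval: the agenda, the follow-up, and the kickoff note.
That leaves the budget email, the calendar invite, the reply from legal, the revised draft, the status update, the summary memo, and the vendor quote with no forced order relative to the approval — 7.

7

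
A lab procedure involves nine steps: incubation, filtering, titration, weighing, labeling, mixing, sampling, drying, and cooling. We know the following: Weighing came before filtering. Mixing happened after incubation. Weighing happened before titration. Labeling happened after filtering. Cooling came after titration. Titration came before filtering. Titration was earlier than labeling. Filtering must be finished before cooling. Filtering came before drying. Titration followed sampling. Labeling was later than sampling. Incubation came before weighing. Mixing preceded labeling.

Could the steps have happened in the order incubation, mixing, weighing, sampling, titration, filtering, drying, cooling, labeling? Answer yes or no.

yes

Check each stated constraint against the proposed order — e.g. sampling is ahead of labeling; mixing is ahead of labeling. Every pair is in the required order; nothing is violated.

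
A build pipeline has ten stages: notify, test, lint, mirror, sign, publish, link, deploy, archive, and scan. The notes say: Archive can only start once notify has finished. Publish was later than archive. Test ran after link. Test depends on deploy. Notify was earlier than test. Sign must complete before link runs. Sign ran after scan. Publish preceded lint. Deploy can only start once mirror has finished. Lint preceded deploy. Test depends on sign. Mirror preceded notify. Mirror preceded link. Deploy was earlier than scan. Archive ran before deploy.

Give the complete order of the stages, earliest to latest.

The constraints fix every adjacent pair, so only one ordering works:
mirror → notify → archive → publish → lint → deploy → scan → sign → link → test.

mirror, notify, archive, publish, lint, deploy, scan, sign, link, test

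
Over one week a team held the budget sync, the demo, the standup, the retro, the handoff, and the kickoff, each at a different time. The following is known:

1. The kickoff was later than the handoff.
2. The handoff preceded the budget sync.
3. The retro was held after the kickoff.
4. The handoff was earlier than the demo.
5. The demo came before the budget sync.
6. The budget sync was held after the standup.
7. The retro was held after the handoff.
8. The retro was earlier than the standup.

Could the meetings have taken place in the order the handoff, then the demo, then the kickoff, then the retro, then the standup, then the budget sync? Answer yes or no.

Check each stated constraint against the proposed order — e.g. the demo is ahead of the budget sync; the handoff is ahead of the budget sync. Every pair is in the required order; nothing is violated.

yes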